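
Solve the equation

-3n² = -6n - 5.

Rearrange to standard form: -3n² + 6n + 5 = 0.
Discriminant: (6)² − 4·(-3)·5 = 96.
Quadratic formula: n = (-6 ± √96) / (-6).
So n = 1 - 2·√(6)/3 ≈ -0.633 or n = 1 + 2·√(6)/3 ≈ 2.633.

n = -0.633 or n = 2.633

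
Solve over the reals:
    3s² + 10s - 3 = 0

s = -3.6103 or s = 0.277

Discriminant: (10)² − 4·3·(-3) = 136.
Quadratic formula: s = (-10 ± √136) / 6.
So s = -5/3 + √(34)/3 ≈ 0.277 or s = -√(34)/3 - 5/3 ≈ -3.6103.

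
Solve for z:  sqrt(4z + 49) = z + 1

Square both sides: 4z + 49 = (z + 1)^2.
Expand and rearrange: z^2 - 2z - 48 = 0.
Solving gives z = 8 or z = -6.
Check each candidate in the original equation:
  z = 8: sqrt(81) = 9, while z + 1 = 9 — valid.
  z = -6: sqrt(25) = 5, while z + 1 = -5 — extraneous.

z = 8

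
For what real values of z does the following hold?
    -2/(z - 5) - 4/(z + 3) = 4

z = -4.0584 or z = 4.5584

Multiply both sides by (z - 5)(z + 3):
-2(z + 3) - 4(z - 5) = 4(z - 5)(z + 3).
Expand and collect terms: 4z² - 2z - 74 = 0.
By the quadratic formula, z = (2 ± √1188) / 8, so z ≈ 4.5584 or z ≈ -4.0584.
Neither value makes a denominator zero (z ≠ 5, z ≠ -3), so both are valid.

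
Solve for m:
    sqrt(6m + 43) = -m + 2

Square both sides: 6m + 43 = (-m + 2)^2.
Expand and rearrange: m^2 - 10m - 39 = 0.
Solving gives m = 13 or m = -3.
Check each candidate in the original equation:
  m = 13: sqrt(121) = 11, while -m + 2 = -11 — extraneous.
  m = -3: sqrt(25) = 5, while -m + 2 = 5 — valid.

m = -3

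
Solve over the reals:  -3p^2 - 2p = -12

p = -2.3609 or p = 1.6943

Rearrange to standard form: -3p^2 - 2p + 12 = 0.
Discriminant: (-2)^2 - 4*(-3)*12 = 148.
Quadratic formula: p = (2 +/- sqrt(148)) / (-6).
So p = -sqrt(37)/3 - 1/3 ~= -2.3609 or p = -1/3 + sqrt(37)/3 ~= 1.6943.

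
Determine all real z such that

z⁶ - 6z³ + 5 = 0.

Let u = z³. The equation becomes u² - 6u + 5 = 0.
Factor: (u - 5)(u - 1) = 0, so u = 5 or u = 1.
z³ = 5 gives z = ∛(5) ≈ 1.71.
z³ = 1 gives z = 1.

z = 1 or z = 1.71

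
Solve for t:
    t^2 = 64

t = -8 or t = 8

Bring every term to one side: t^2 - 64 = 0.
Factor: (t + 8)(t - 8) = 0.
So t = -8 or t = 8.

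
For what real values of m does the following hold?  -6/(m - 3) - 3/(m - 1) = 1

m = -6.772 or m = 1.772

Multiply both sides by (m - 3)(m - 1):
-6(m - 1) - 3(m - 3) = (m - 3)(m - 1).
Expand and collect terms: m² + 5m - 12 = 0.
By the quadratic formula, m = (-5 ± √73) / 2, so m ≈ 1.772 or m ≈ -6.772.
Neither value makes a denominator zero (m ≠ 3, m ≠ 1), so both are valid.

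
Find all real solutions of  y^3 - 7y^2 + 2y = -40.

Rearrange: y^3 - 7y^2 + 2y + 40 = 0.
Possible rational roots are divisors of 40. Testing y = 5 gives 0, so (y - 5) is a factor.
Divide: y^3 - 7y^2 + 2y + 40 = (y - 5)(y^2 - 2y - 8).
Factor the quadratic: y = 4 or y = -2.

y = -2 or y = 4 or y = 5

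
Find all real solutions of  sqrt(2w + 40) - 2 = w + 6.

Isolate the radical: sqrt(2w + 40) = w + 8.
Square both sides: 2w + 40 = (w + 8)^2.
Expand and rearrange: w^2 + 14w + 24 = 0.
Solving gives w = -2 or w = -12.
Check each candidate in the original equation:
  w = -2: sqrt(36) = 6, while w + 8 = 6 — valid.
  w = -12: sqrt(16) = 4, while w + 8 = -4 — extraneous.

w = -2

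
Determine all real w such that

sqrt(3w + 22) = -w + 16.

w = 9

Square both sides: 3w + 22 = (-w + 16)^2.
Expand and rearrange: w^2 - 35w + 234 = 0.
Solving gives w = 26 or w = 9.
Check each candidate in the original equation:
  w = 26: sqrt(100) = 10, while -w + 16 = -10 — extraneous.
  w = 9: sqrt(49) = 7, while -w + 16 = 7 — valid.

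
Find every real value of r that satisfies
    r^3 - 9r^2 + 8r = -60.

Rearrange: r^3 - 9r^2 + 8r + 60 = 0.
Possible rational roots are divisors of 60. Testing r = 5 gives 0, so (r - 5) is a factor.
Divide: r^3 - 9r^2 + 8r + 60 = (r - 5)(r^2 - 4r - 12).
Factor the quadratic: r = 6 or r = -2.

r = -2 or r = 5 or r = 6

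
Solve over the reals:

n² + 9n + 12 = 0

n = -7.3723 or n = -1.6277

Discriminant: (9)² − 4·1·12 = 33.
Quadratic formula: n = (-9 ± √33) / 2.
So n = -9/2 + √(33)/2 ≈ -1.6277 or n = -9/2 - √(33)/2 ≈ -7.3723.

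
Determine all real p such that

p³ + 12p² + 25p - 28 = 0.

p = -8.7958 or p = -4 or p = 0.7958

Possible rational roots are divisors of -28. Testing p = -4 gives 0, so (p + 4) is a factor.
Divide: p³ + 12p² + 25p - 28 = (p + 4)(p² + 8p - 7).
Apply the quadratic formula to p² + 8p - 7 = 0: p = (-8 ± √92)/2, i.e. p ≈ 0.7958 or p ≈ -8.7958.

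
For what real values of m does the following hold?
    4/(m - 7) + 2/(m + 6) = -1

Multiply both sides by (m - 7)(m + 6):
4(m + 6) + 2(m - 7) = -(m - 7)(m + 6).
Expand and collect terms: -m² - 5m + 32 = 0.
By the quadratic formula, m = (5 ± √153) / -2, so m ≈ -8.6847 or m ≈ 3.6847.
Neither value makes a denominator zero (m ≠ 7, m ≠ -6), so both are valid.

m = -8.6847 or m = 3.6847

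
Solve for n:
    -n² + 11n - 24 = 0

n = 3 or n = 8

Factor: -1(n - 3)(n - 8) = 0.
So n = 3 or n = 8.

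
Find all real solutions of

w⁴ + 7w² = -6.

No real solutions.

Let u = w². The equation becomes u² + 7u + 6 = 0.
Factor: (u + 6)(u + 1) = 0, so u = -6 or u = -1.
w² = -6 < 0 has no real solution.
w² = -1 < 0 has no real solution.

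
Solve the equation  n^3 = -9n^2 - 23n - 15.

Rearrange: n^3 + 9n^2 + 23n + 15 = 0.
Possible rational roots are divisors of 15. Testing n = -5 gives 0, so (n + 5) is a factor.
Divide: n^3 + 9n^2 + 23n + 15 = (n + 5)(n^2 + 4n + 3).
Factor the quadratic: n = -1 or n = -3.

n = -5 or n = -3 or n = -1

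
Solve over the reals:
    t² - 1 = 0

t = -1 or t = 1

Factor: (t + 1)(t - 1) = 0.
So t = -1 or t = 1.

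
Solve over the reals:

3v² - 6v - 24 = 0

v = -2 or v = 4

Factor: 3(v - 4)(v + 2) = 0.
So v = 4 or v = -2.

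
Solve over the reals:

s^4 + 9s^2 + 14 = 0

No real solutions.

Let u = s^2. The equation becomes u^2 + 9u + 14 = 0.
Factor: (u + 7)(u + 2) = 0, so u = -7 or u = -2.
s^2 = -7 < 0 has no real solution.
s^2 = -2 < 0 has no real solution.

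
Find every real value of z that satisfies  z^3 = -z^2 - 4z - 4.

Rearrange: z^3 + z^2 + 4z + 4 = 0.
Possible rational roots are divisors of 4. Testing z = -1 gives 0, so (z + 1) is a factor.
Divide: z^3 + z^2 + 4z + 4 = (z + 1)(z^2 + 4).
The quadratic z^2 + 4 has discriminant -16 < 0, so no further real roots.

z = -1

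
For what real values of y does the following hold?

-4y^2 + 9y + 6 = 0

Discriminant: (9)^2 - 4*(-4)*6 = 177.
Quadratic formula: y = (-9 +/- sqrt(177)) / (-8).
So y = 9/8 - sqrt(177)/8 ~= -0.538 or y = 9/8 + sqrt(177)/8 ~= 2.788.

y = -0.538 or y = 2.788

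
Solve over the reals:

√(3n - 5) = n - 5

n = 10

Square both sides: 3n - 5 = (n - 5)².
Expand and rearrange: n² - 13n + 30 = 0.
Solving gives n = 10 or n = 3.
Check each candidate in the original equation:
  n = 10: √(25) = 5, while n - 5 = 5 — valid.
  n = 3: √(4) = 2, while n - 5 = -2 — extraneous.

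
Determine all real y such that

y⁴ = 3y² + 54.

y = -3 or y = 3

Let u = y². The equation becomes u² - 3u - 54 = 0.
Factor: (u - 9)(u + 6) = 0, so u = 9 or u = -6.
y² = 9 gives y = ±3.
y² = -6 < 0 has no real solution.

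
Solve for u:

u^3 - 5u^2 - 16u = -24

Rearrange: u^3 - 5u^2 - 16u + 24 = 0.
Possible rational roots are divisors of 24. Testing u = -3 gives 0, so (u + 3) is a factor.
Divide: u^3 - 5u^2 - 16u + 24 = (u + 3)(u^2 - 8u + 8).
Apply the quadratic formula to u^2 - 8u + 8 = 0: u = (8 +/- sqrt(32))/2, i.e. u ~= 6.8284 or u ~= 1.1716.

u = -3 or u = 1.1716 or u = 6.8284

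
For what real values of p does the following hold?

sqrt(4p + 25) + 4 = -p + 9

Isolate the radical: sqrt(4p + 25) = -p + 5.
Square both sides: 4p + 25 = (-p + 5)^2.
Expand and rearrange: p^2 - 14p = 0.
Solving gives p = 14 or p = 0.
Check each candidate in the original equation:
  p = 14: sqrt(81) = 9, while -p + 5 = -9 — extraneous.
  p = 0: sqrt(25) = 5, while -p + 5 = 5 — valid.

p = 0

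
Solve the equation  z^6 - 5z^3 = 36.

Let u = z^3. The equation becomes u^2 - 5u - 36 = 0.
Factor: (u - 9)(u + 4) = 0, so u = 9 or u = -4.
z^3 = 9 gives z = (9)^(1/3) ~= 2.0801.
z^3 = -4 gives z = -(4)^(1/3) ~= -1.5874.

z = -1.5874 or z = 2.0801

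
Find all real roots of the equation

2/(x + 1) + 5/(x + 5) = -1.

Multiply both sides by (x + 1)(x + 5):
2(x + 5) + 5(x + 1) = -(x + 1)(x + 5).
Expand and collect terms: -x² - 13x - 20 = 0.
By the quadratic formula, x = (13 ± √89) / -2, so x ≈ -11.217 or x ≈ -1.783.
Neither value makes a denominator zero (x ≠ -1, x ≠ -5), so both are valid.

x = -11.217 or x = -1.783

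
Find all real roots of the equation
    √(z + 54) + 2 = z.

z = 10

Isolate the radical: √(z + 54) = z - 2.
Square both sides: z + 54 = (z - 2)².
Expand and rearrange: z² - 5z - 50 = 0.
Solving gives z = 10 or z = -5.
Check each candidate in the original equation:
  z = 10: √(64) = 8, while z - 2 = 8 — valid.
  z = -5: √(49) = 7, while z - 2 = -7 — extraneous.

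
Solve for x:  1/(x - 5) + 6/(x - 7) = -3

Multiply both sides by (x - 5)(x - 7):
(x - 7) + 6(x - 5) = -3(x - 5)(x - 7).
Expand and collect terms: -3x^2 + 29x - 68 = 0.
Factor or apply the quadratic formula: x = 4 or x = 5.6667.
Neither value makes a denominator zero (x != 5, x != 7), so both are valid.

x = 4 or x = 5.6667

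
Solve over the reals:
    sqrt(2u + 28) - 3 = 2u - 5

Isolate the radical: sqrt(2u + 28) = 2u - 2.
Square both sides: 2u + 28 = (2u - 2)^2.
Expand and rearrange: 4u^2 - 10u - 24 = 0.
Solving gives u = 4 or u = -1.5.
Check each candidate in the original equation:
  u = 4: sqrt(36) = 6, while 2u - 2 = 6 — valid.
  u = -1.5: sqrt(25) = 5, while 2u - 2 = -5 — extraneous.

u = 4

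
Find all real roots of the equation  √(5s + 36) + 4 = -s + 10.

s = 0

Isolate the radical: √(5s + 36) = -s + 6.
Square both sides: 5s + 36 = (-s + 6)².
Expand and rearrange: s² - 17s = 0.
Solving gives s = 17 or s = 0.
Check each candidate in the original equation:
  s = 17: √(121) = 11, while -s + 6 = -11 — extraneous.
  s = 0: √(36) = 6, while -s + 6 = 6 — valid.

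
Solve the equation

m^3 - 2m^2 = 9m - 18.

m = -3 or m = 2 or m = 3

Rearrange: m^3 - 2m^2 - 9m + 18 = 0.
Possible rational roots are divisors of 18. Testing m = -3 gives 0, so (m + 3) is a factor.
Divide: m^3 - 2m^2 - 9m + 18 = (m + 3)(m^2 - 5m + 6).
Factor the quadratic: m = 3 or m = 2.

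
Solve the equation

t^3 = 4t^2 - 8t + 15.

t = 3

Rearrange: t^3 - 4t^2 + 8t - 15 = 0.
Possible rational roots are divisors of -15. Testing t = 3 gives 0, so (t - 3) is a factor.
Divide: t^3 - 4t^2 + 8t - 15 = (t - 3)(t^2 - t + 5).
The quadratic t^2 - t + 5 has discriminant -19 < 0, so no further real roots.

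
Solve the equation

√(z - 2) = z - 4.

Square both sides: z - 2 = (z - 4)².
Expand and rearrange: z² - 9z + 18 = 0.
Solving gives z = 6 or z = 3.
Check each candidate in the original equation:
  z = 6: √(4) = 2, while z - 4 = 2 — valid.
  z = 3: √(1) = 1, while z - 4 = -1 — extraneous.

z = 6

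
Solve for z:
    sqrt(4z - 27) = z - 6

Square both sides: 4z - 27 = (z - 6)^2.
Expand and rearrange: z^2 - 16z + 63 = 0.
Solving gives z = 9 or z = 7.
Check each candidate in the original equation:
  z = 9: sqrt(9) = 3, while z - 6 = 3 — valid.
  z = 7: sqrt(1) = 1, while z - 6 = 1 — valid.

z = 7 or z = 9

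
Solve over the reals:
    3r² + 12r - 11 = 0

Discriminant: (12)² − 4·3·(-11) = 276.
Quadratic formula: r = (-12 ± √276) / 6.
So r = -2 + √(69)/3 ≈ 0.7689 or r = -√(69)/3 - 2 ≈ -4.7689.

r = -4.7689 or r = 0.7689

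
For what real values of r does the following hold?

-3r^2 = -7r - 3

r = -0.3699 or r = 2.7033

Rearrange to standard form: -3r^2 + 7r + 3 = 0.
Discriminant: (7)^2 - 4*(-3)*3 = 85.
Quadratic formula: r = (-7 +/- sqrt(85)) / (-6).
So r = 7/6 - sqrt(85)/6 ~= -0.3699 or r = 7/6 + sqrt(85)/6 ~= 2.7033.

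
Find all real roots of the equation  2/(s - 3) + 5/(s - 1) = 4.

Multiply both sides by (s - 3)(s - 1):
2(s - 1) + 5(s - 3) = 4(s - 3)(s - 1).
Expand and collect terms: 4s² - 23s + 29 = 0.
By the quadratic formula, s = (23 ± √65) / 8, so s ≈ 3.8828 or s ≈ 1.8672.
Neither value makes a denominator zero (s ≠ 3, s ≠ 1), so both are valid.

s = 1.8672 or s = 3.8828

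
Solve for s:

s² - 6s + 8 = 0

s = 2 or s = 4

Factor: (s - 2)(s - 4) = 0.
So s = 2 or s = 4.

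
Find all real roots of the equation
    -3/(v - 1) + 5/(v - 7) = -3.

Multiply both sides by (v - 1)(v - 7):
-3(v - 7) + 5(v - 1) = -3(v - 1)(v - 7).
Expand and collect terms: -3v^2 + 22v - 37 = 0.
By the quadratic formula, v = (-22 +/- sqrt(40)) / -6, so v ~= 2.6126 or v ~= 4.7208.
Neither value makes a denominator zero (v != 1, v != 7), so both are valid.

v = 2.6126 or v = 4.7208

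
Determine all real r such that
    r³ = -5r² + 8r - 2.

r = -6.3166 or r = 0.3166 or r = 1

Rearrange: r³ + 5r² - 8r + 2 = 0.
Possible rational roots are divisors of 2. Testing r = 1 gives 0, so (r - 1) is a factor.
Divide: r³ + 5r² - 8r + 2 = (r - 1)(r² + 6r - 2).
Apply the quadratic formula to r² + 6r - 2 = 0: r = (-6 ± √44)/2, i.e. r ≈ 0.3166 or r ≈ -6.3166.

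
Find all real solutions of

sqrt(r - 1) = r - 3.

r = 5

Square both sides: r - 1 = (r - 3)^2.
Expand and rearrange: r^2 - 7r + 10 = 0.
Solving gives r = 5 or r = 2.
Check each candidate in the original equation:
  r = 5: sqrt(4) = 2, while r - 3 = 2 — valid.
  r = 2: sqrt(1) = 1, while r - 3 = -1 — extraneous.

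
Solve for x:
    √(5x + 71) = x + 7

x = 2

Square both sides: 5x + 71 = (x + 7)².
Expand and rearrange: x² + 9x - 22 = 0.
Solving gives x = 2 or x = -11.
Check each candidate in the original equation:
  x = 2: √(81) = 9, while x + 7 = 9 — valid.
  x = -11: √(16) = 4, while x + 7 = -4 — extraneous.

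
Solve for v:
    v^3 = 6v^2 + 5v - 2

Rearrange: v^3 - 6v^2 - 5v + 2 = 0.
Possible rational roots are divisors of 2. Testing v = -1 gives 0, so (v + 1) is a factor.
Divide: v^3 - 6v^2 - 5v + 2 = (v + 1)(v^2 - 7v + 2).
Apply the quadratic formula to v^2 - 7v + 2 = 0: v = (7 +/- sqrt(41))/2, i.e. v ~= 6.7016 or v ~= 0.2984.

v = -1 or v = 0.2984 or v = 6.7016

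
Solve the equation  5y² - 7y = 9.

Rearrange to standard form: 5y² - 7y - 9 = 0.
Discriminant: (-7)² − 4·5·(-9) = 229.
Quadratic formula: y = (7 ± √229) / 10.
So y = 7/10 + √(229)/10 ≈ 2.2133 or y = 7/10 - √(229)/10 ≈ -0.8133.

y = -0.8133 or y = 2.2133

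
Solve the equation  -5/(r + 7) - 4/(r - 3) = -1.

Multiply both sides by (r + 7)(r - 3):
-5(r - 3) - 4(r + 7) = -(r + 7)(r - 3).
Expand and collect terms: -r² + 5r + 34 = 0.
By the quadratic formula, r = (-5 ± √161) / -2, so r ≈ -3.8443 or r ≈ 8.8443.
Neither value makes a denominator zero (r ≠ -7, r ≠ 3), so both are valid.

r = -3.8443 or r = 8.8443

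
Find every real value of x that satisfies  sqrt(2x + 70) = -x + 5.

Square both sides: 2x + 70 = (-x + 5)^2.
Expand and rearrange: x^2 - 12x - 45 = 0.
Solving gives x = 15 or x = -3.
Check each candidate in the original equation:
  x = 15: sqrt(100) = 10, while -x + 5 = -10 — extraneous.
  x = -3: sqrt(64) = 8, while -x + 5 = 8 — valid.

x = -3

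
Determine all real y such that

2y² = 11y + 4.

y = -0.3423 or y = 5.8423

Rearrange to standard form: 2y² - 11y - 4 = 0.
Discriminant: (-11)² − 4·2·(-4) = 153.
Quadratic formula: y = (11 ± √153) / 4.
So y = 11/4 + 3·√(17)/4 ≈ 5.8423 or y = 11/4 - 3·√(17)/4 ≈ -0.3423.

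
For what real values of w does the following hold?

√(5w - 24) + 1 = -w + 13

Isolate the radical: √(5w - 24) = -w + 12.
Square both sides: 5w - 24 = (-w + 12)².
Expand and rearrange: w² - 29w + 168 = 0.
Solving gives w = 21 or w = 8.
Check each candidate in the original equation:
  w = 21: √(81) = 9, while -w + 12 = -9 — extraneous.
  w = 8: √(16) = 4, while -w + 12 = 4 — valid.

w = 8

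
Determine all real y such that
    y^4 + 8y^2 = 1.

y = -0.3509 or y = 0.3509

Let u = y^2. The equation becomes u^2 + 8u - 1 = 0.
By the quadratic formula, u = -4 + sqrt(17) or u = -sqrt(17) - 4.
y^2 = -4 + sqrt(17) gives y = +/-sqrt(-4 + sqrt(17)) ~= +/-0.3509.
y^2 = -sqrt(17) - 4 < 0 has no real solution.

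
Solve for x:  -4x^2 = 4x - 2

x = -1.366 or x = 0.366

Rearrange to standard form: -4x^2 - 4x + 2 = 0.
Discriminant: (-4)^2 - 4*(-4)*2 = 48.
Quadratic formula: x = (4 +/- sqrt(48)) / (-8).
So x = -sqrt(3)/2 - 1/2 ~= -1.366 or x = -1/2 + sqrt(3)/2 ~= 0.366.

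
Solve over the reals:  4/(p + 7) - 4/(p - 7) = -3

Multiply both sides by (p + 7)(p - 7):
4(p - 7) - 4(p + 7) = -3(p + 7)(p - 7).
Expand and collect terms: -3p² + 203 = 0.
By the quadratic formula, p = (0 ± √2436) / -6, so p ≈ -8.226 or p ≈ 8.226.
Neither value makes a denominator zero (p ≠ -7, p ≠ 7), so both are valid.

p = -8.226 or p = 8.226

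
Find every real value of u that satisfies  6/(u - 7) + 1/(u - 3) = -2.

Multiply both sides by (u - 7)(u - 3):
6(u - 3) + (u - 7) = -2(u - 7)(u - 3).
Expand and collect terms: -2u² + 13u - 17 = 0.
By the quadratic formula, u = (-13 ± √33) / -4, so u ≈ 1.8139 or u ≈ 4.6861.
Neither value makes a denominator zero (u ≠ 7, u ≠ 3), so both are valid.

u = 1.8139 or u = 4.6861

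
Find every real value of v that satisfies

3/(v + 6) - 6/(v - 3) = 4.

v = -5.079 or v = 1.329

Multiply both sides by (v + 6)(v - 3):
3(v - 3) - 6(v + 6) = 4(v + 6)(v - 3).
Expand and collect terms: 4v² + 15v - 27 = 0.
By the quadratic formula, v = (-15 ± √657) / 8, so v ≈ 1.329 or v ≈ -5.079.
Neither value makes a denominator zero (v ≠ -6, v ≠ 3), so both are valid.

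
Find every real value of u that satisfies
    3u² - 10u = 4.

Rearrange to standard form: 3u² - 10u - 4 = 0.
Discriminant: (-10)² − 4·3·(-4) = 148.
Quadratic formula: u = (10 ± √148) / 6.
So u = 5/3 + √(37)/3 ≈ 3.6943 or u = 5/3 - √(37)/3 ≈ -0.3609.

u = -0.3609 or u = 3.6943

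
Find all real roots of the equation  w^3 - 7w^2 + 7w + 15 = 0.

w = -1 or w = 3 or w = 5

Possible rational roots are divisors of 15. Testing w = 3 gives 0, so (w - 3) is a factor.
Divide: w^3 - 7w^2 + 7w + 15 = (w - 3)(w^2 - 4w - 5).
Factor the quadratic: w = 5 or w = -1.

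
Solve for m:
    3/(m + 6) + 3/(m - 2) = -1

Multiply both sides by (m + 6)(m - 2):
3(m - 2) + 3(m + 6) = -(m + 6)(m - 2).
Expand and collect terms: -m² - 10m = 0.
Factor or apply the quadratic formula: m = -10 or m = 0.
Neither value makes a denominator zero (m ≠ -6, m ≠ 2), so both are valid.

m = -10 or m = 0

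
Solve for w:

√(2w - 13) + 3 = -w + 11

Isolate the radical: √(2w - 13) = -w + 8.
Square both sides: 2w - 13 = (-w + 8)².
Expand and rearrange: w² - 18w + 77 = 0.
Solving gives w = 11 or w = 7.
Check each candidate in the original equation:
  w = 11: √(9) = 3, while -w + 8 = -3 — extraneous.
  w = 7: √(1) = 1, while -w + 8 = 1 — valid.

w = 7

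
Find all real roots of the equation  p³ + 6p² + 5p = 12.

p = -4 or p = -3 or p = 1

Rearrange: p³ + 6p² + 5p - 12 = 0.
Possible rational roots are divisors of -12. Testing p = -3 gives 0, so (p + 3) is a factor.
Divide: p³ + 6p² + 5p - 12 = (p + 3)(p² + 3p - 4).
Factor the quadratic: p = 1 or p = -4.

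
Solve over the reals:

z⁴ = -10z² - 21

Let u = z². The equation becomes u² + 10u + 21 = 0.
Factor: (u + 3)(u + 7) = 0, so u = -3 or u = -7.
z² = -3 < 0 has no real solution.
z² = -7 < 0 has no real solution.

No real solutions.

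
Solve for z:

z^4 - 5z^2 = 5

Let u = z^2. The equation becomes u^2 - 5u - 5 = 0.
By the quadratic formula, u = 5/2 + 3*sqrt(5)/2 or u = 5/2 - 3*sqrt(5)/2.
z^2 = 5/2 + 3*sqrt(5)/2 gives z = +/-sqrt(5/2 + 3*sqrt(5)/2) ~= +/-2.4195.
z^2 = 5/2 - 3*sqrt(5)/2 < 0 has no real solution.

z = -2.4195 or z = 2.4195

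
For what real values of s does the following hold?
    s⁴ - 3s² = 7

s = -2.1311 or s = 2.1311

Let u = s². The equation becomes u² - 3u - 7 = 0.
By the quadratic formula, u = 3/2 + √(37)/2 or u = 3/2 - √(37)/2.
s² = 3/2 + √(37)/2 gives s = ±√(3/2 + √(37)/2) ≈ ±2.1311.
s² = 3/2 - √(37)/2 < 0 has no real solution.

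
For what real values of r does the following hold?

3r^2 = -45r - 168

r = -8 or r = -7

Bring every term to one side: 3r^2 + 45r + 168 = 0.
Factor: 3(r + 8)(r + 7) = 0.
So r = -8 or r = -7.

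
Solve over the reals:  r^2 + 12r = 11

Rearrange to standard form: r^2 + 12r - 11 = 0.
Discriminant: (12)^2 - 4*1*(-11) = 188.
Quadratic formula: r = (-12 +/- sqrt(188)) / 2.
So r = -6 + sqrt(47) ~= 0.8557 or r = -sqrt(47) - 6 ~= -12.8557.

r = -12.8557 or r = 0.8557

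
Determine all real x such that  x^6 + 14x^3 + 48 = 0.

Let u = x^3. The equation becomes u^2 + 14u + 48 = 0.
Factor: (u + 6)(u + 8) = 0, so u = -6 or u = -8.
x^3 = -6 gives x = -(6)^(1/3) ~= -1.8171.
x^3 = -8 gives x = -2.

x = -2 or x = -1.8171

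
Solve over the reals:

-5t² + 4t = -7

Rearrange to standard form: -5t² + 4t + 7 = 0.
Discriminant: (4)² − 4·(-5)·7 = 156.
Quadratic formula: t = (-4 ± √156) / (-10).
So t = 2/5 - √(39)/5 ≈ -0.849 or t = 2/5 + √(39)/5 ≈ 1.649.

t = -0.849 or t = 1.649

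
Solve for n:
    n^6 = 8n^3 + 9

n = -1 or n = 2.0801

Let u = n^3. The equation becomes u^2 - 8u - 9 = 0.
Factor: (u + 1)(u - 9) = 0, so u = -1 or u = 9.
n^3 = -1 gives n = -1.
n^3 = 9 gives n = (9)^(1/3) ~= 2.0801.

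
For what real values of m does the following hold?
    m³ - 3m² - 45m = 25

Rearrange: m³ - 3m² - 45m - 25 = 0.
Possible rational roots are divisors of -25. Testing m = -5 gives 0, so (m + 5) is a factor.
Divide: m³ - 3m² - 45m - 25 = (m + 5)(m² - 8m - 5).
Apply the quadratic formula to m² - 8m - 5 = 0: m = (8 ± √84)/2, i.e. m ≈ 8.5826 or m ≈ -0.5826.

m = -5 or m = -0.5826 or m = 8.5826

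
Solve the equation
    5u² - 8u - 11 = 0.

Discriminant: (-8)² − 4·5·(-11) = 284.
Quadratic formula: u = (8 ± √284) / 10.
So u = 4/5 + √(71)/5 ≈ 2.4852 or u = 4/5 - √(71)/5 ≈ -0.8852.

u = -0.8852 or u = 2.4852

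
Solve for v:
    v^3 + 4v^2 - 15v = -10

Rearrange: v^3 + 4v^2 - 15v + 10 = 0.
Possible rational roots are divisors of 10. Testing v = 1 gives 0, so (v - 1) is a factor.
Divide: v^3 + 4v^2 - 15v + 10 = (v - 1)(v^2 + 5v - 10).
Apply the quadratic formula to v^2 + 5v - 10 = 0: v = (-5 +/- sqrt(65))/2, i.e. v ~= 1.5311 or v ~= -6.5311.

v = -6.5311 or v = 1 or v = 1.5311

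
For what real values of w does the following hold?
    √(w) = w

Square both sides: w = (w)².
Expand and rearrange: w² - w = 0.
Solving gives w = 1 or w = 0.
Check each candidate in the original equation:
  w = 1: √(1) = 1, while w = 1 — valid.
  w = 0: √(0) = 0, while w = 0 — valid.

w = 0 or w = 1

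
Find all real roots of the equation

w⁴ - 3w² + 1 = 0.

Let u = w². The equation becomes u² - 3u + 1 = 0.
By the quadratic formula, u = √(5)/2 + 3/2 or u = 3/2 - √(5)/2.
w² = √(5)/2 + 3/2 gives w = ±(1/2 + √(5)/2) ≈ ±1.618.
w² = 3/2 - √(5)/2 gives w = ±(-1/2 + √(5)/2) ≈ ±0.618.

w = -1.618 or w = -0.618 or w = 0.618 or w = 1.618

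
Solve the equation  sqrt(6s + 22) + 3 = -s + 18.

s = 7

Isolate the radical: sqrt(6s + 22) = -s + 15.
Square both sides: 6s + 22 = (-s + 15)^2.
Expand and rearrange: s^2 - 36s + 203 = 0.
Solving gives s = 29 or s = 7.
Check each candidate in the original equation:
  s = 29: sqrt(196) = 14, while -s + 15 = -14 — extraneous.
  s = 7: sqrt(64) = 8, while -s + 15 = 8 — valid.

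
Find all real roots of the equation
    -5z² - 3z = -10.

Rearrange to standard form: -5z² - 3z + 10 = 0.
Discriminant: (-3)² − 4·(-5)·10 = 209.
Quadratic formula: z = (3 ± √209) / (-10).
So z = -√(209)/10 - 3/10 ≈ -1.7457 or z = -3/10 + √(209)/10 ≈ 1.1457.

z = -1.7457 or z = 1.1457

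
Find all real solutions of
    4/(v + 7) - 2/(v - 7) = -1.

Multiply both sides by (v + 7)(v - 7):
4(v - 7) - 2(v + 7) = -(v + 7)(v - 7).
Expand and collect terms: -v² - 2v + 91 = 0.
By the quadratic formula, v = (2 ± √368) / -2, so v ≈ -10.5917 or v ≈ 8.5917.
Neither value makes a denominator zero (v ≠ -7, v ≠ 7), so both are valid.

v = -10.5917 or v = 8.5917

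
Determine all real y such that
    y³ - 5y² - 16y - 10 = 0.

Possible rational roots are divisors of -10. Testing y = -1 gives 0, so (y + 1) is a factor.
Divide: y³ - 5y² - 16y - 10 = (y + 1)(y² - 6y - 10).
Apply the quadratic formula to y² - 6y - 10 = 0: y = (6 ± √76)/2, i.e. y ≈ 7.3589 or y ≈ -1.3589.

y = -1.3589 or y = -1 or y = 7.3589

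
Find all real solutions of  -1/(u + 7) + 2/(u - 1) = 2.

Multiply both sides by (u + 7)(u - 1):
-(u - 1) + 2(u + 7) = 2(u + 7)(u - 1).
Expand and collect terms: 2u^2 + 11u - 29 = 0.
By the quadratic formula, u = (-11 +/- sqrt(353)) / 4, so u ~= 1.9471 or u ~= -7.4471.
Neither value makes a denominator zero (u != -7, u != 1), so both are valid.

u = -7.4471 or u = 1.9471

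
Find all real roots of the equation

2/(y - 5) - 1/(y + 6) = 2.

y = -6.4599 or y = 5.9599

Multiply both sides by (y - 5)(y + 6):
2(y + 6) - (y - 5) = 2(y - 5)(y + 6).
Expand and collect terms: 2y² + y - 77 = 0.
By the quadratic formula, y = (-1 ± √617) / 4, so y ≈ 5.9599 or y ≈ -6.4599.
Neither value makes a denominator zero (y ≠ 5, y ≠ -6), so both are valid.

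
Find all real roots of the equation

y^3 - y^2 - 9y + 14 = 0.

Possible rational roots are divisors of 14. Testing y = 2 gives 0, so (y - 2) is a factor.
Divide: y^3 - y^2 - 9y + 14 = (y - 2)(y^2 + y - 7).
Apply the quadratic formula to y^2 + y - 7 = 0: y = (-1 +/- sqrt(29))/2, i.e. y ~= 2.1926 or y ~= -3.1926.

y = -3.1926 or y = 2 or y = 2.1926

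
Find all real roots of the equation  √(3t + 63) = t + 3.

t = 6

Square both sides: 3t + 63 = (t + 3)².
Expand and rearrange: t² + 3t - 54 = 0.
Solving gives t = 6 or t = -9.
Check each candidate in the original equation:
  t = 6: √(81) = 9, while t + 3 = 9 — valid.
  t = -9: √(36) = 6, while t + 3 = -6 — extraneous.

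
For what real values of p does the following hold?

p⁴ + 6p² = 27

Let u = p². The equation becomes u² + 6u - 27 = 0.
Factor: (u - 3)(u + 9) = 0, so u = 3 or u = -9.
p² = 3 gives p = ±√(3) ≈ ±1.7321.
p² = -9 < 0 has no real solution.

p = -1.7321 or p = 1.7321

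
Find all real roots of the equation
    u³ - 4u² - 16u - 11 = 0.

u = -1.6533 or u = -1 or u = 6.6533

Possible rational roots are divisors of -11. Testing u = -1 gives 0, so (u + 1) is a factor.
Divide: u³ - 4u² - 16u - 11 = (u + 1)(u² - 5u - 11).
Apply the quadratic formula to u² - 5u - 11 = 0: u = (5 ± √69)/2, i.e. u ≈ 6.6533 or u ≈ -1.6533.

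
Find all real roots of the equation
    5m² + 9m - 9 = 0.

m = -2.5155 or m = 0.7155

Discriminant: (9)² − 4·5·(-9) = 261.
Quadratic formula: m = (-9 ± √261) / 10.
So m = -9/10 + 3·√(29)/10 ≈ 0.7155 or m = -3·√(29)/10 - 9/10 ≈ -2.5155.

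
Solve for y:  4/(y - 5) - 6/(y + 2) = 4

y = -3.3394 or y = 5.8394

Multiply both sides by (y - 5)(y + 2):
4(y + 2) - 6(y - 5) = 4(y - 5)(y + 2).
Expand and collect terms: 4y² - 10y - 78 = 0.
By the quadratic formula, y = (10 ± √1348) / 8, so y ≈ 5.8394 or y ≈ -3.3394.
Neither value makes a denominator zero (y ≠ 5, y ≠ -2), so both are valid.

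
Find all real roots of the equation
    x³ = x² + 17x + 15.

Rearrange: x³ - x² - 17x - 15 = 0.
Possible rational roots are divisors of -15. Testing x = 5 gives 0, so (x - 5) is a factor.
Divide: x³ - x² - 17x - 15 = (x - 5)(x² + 4x + 3).
Factor the quadratic: x = -1 or x = -3.

x = -3 or x = -1 or x = 5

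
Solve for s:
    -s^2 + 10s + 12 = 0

Discriminant: (10)^2 - 4*(-1)*12 = 148.
Quadratic formula: s = (-10 +/- sqrt(148)) / (-2).
So s = 5 - sqrt(37) ~= -1.0828 or s = 5 + sqrt(37) ~= 11.0828.

s = -1.0828 or s = 11.0828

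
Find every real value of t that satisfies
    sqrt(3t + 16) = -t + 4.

t = 0

Square both sides: 3t + 16 = (-t + 4)^2.
Expand and rearrange: t^2 - 11t = 0.
Solving gives t = 11 or t = 0.
Check each candidate in the original equation:
  t = 11: sqrt(49) = 7, while -t + 4 = -7 — extraneous.
  t = 0: sqrt(16) = 4, while -t + 4 = 4 — valid.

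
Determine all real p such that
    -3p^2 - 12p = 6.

p = -3.4142 or p = -0.5858

Rearrange to standard form: -3p^2 - 12p - 6 = 0.
Discriminant: (-12)^2 - 4*(-3)*(-6) = 72.
Quadratic formula: p = (12 +/- sqrt(72)) / (-6).
So p = -2 - sqrt(2) ~= -3.4142 or p = -2 + sqrt(2) ~= -0.5858.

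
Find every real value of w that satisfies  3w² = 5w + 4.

Rearrange to standard form: 3w² - 5w - 4 = 0.
Discriminant: (-5)² − 4·3·(-4) = 73.
Quadratic formula: w = (5 ± √73) / 6.
So w = 5/6 + √(73)/6 ≈ 2.2573 or w = 5/6 - √(73)/6 ≈ -0.5907.

w = -0.5907 or w = 2.2573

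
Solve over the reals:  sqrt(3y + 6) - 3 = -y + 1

Isolate the radical: sqrt(3y + 6) = -y + 4.
Square both sides: 3y + 6 = (-y + 4)^2.
Expand and rearrange: y^2 - 11y + 10 = 0.
Solving gives y = 10 or y = 1.
Check each candidate in the original equation:
  y = 10: sqrt(36) = 6, while -y + 4 = -6 — extraneous.
  y = 1: sqrt(9) = 3, while -y + 4 = 3 — valid.

y = 1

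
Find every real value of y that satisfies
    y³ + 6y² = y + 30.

Rearrange: y³ + 6y² - y - 30 = 0.
Possible rational roots are divisors of -30. Testing y = -5 gives 0, so (y + 5) is a factor.
Divide: y³ + 6y² - y - 30 = (y + 5)(y² + y - 6).
Factor the quadratic: y = 2 or y = -3.

y = -5 or y = -3 or y = 2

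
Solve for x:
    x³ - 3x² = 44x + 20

x = -5 or x = -0.4721 or x = 8.4721

Rearrange: x³ - 3x² - 44x - 20 = 0.
Possible rational roots are divisors of -20. Testing x = -5 gives 0, so (x + 5) is a factor.
Divide: x³ - 3x² - 44x - 20 = (x + 5)(x² - 8x - 4).
Apply the quadratic formula to x² - 8x - 4 = 0: x = (8 ± √80)/2, i.e. x ≈ 8.4721 or x ≈ -0.4721.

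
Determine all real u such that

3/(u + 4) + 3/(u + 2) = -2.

u = -6.3028 or u = -2.6972

Multiply both sides by (u + 4)(u + 2):
3(u + 2) + 3(u + 4) = -2(u + 4)(u + 2).
Expand and collect terms: -2u² - 18u - 34 = 0.
By the quadratic formula, u = (18 ± √52) / -4, so u ≈ -6.3028 or u ≈ -2.6972.
Neither value makes a denominator zero (u ≠ -4, u ≠ -2), so both are valid.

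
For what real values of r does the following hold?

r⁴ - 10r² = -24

Let u = r². The equation becomes u² - 10u + 24 = 0.
Factor: (u - 6)(u - 4) = 0, so u = 6 or u = 4.
r² = 6 gives r = ±√(6) ≈ ±2.4495.
r² = 4 gives r = ±2.

r = -2.4495 or r = -2 or r = 2 or r = 2.4495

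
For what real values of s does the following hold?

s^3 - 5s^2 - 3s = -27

Rearrange: s^3 - 5s^2 - 3s + 27 = 0.
Possible rational roots are divisors of 27. Testing s = 3 gives 0, so (s - 3) is a factor.
Divide: s^3 - 5s^2 - 3s + 27 = (s - 3)(s^2 - 2s - 9).
Apply the quadratic formula to s^2 - 2s - 9 = 0: s = (2 +/- sqrt(40))/2, i.e. s ~= 4.1623 or s ~= -2.1623.

s = -2.1623 or s = 3 or s = 4.1623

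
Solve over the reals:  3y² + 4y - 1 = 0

Discriminant: (4)² − 4·3·(-1) = 28.
Quadratic formula: y = (-4 ± √28) / 6.
So y = -2/3 + √(7)/3 ≈ 0.2153 or y = -√(7)/3 - 2/3 ≈ -1.5486.

y = -1.5486 or y = 0.2153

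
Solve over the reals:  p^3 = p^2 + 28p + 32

p = -4 or p = -1.2749 or p = 6.2749

Rearrange: p^3 - p^2 - 28p - 32 = 0.
Possible rational roots are divisors of -32. Testing p = -4 gives 0, so (p + 4) is a factor.
Divide: p^3 - p^2 - 28p - 32 = (p + 4)(p^2 - 5p - 8).
Apply the quadratic formula to p^2 - 5p - 8 = 0: p = (5 +/- sqrt(57))/2, i.e. p ~= 6.2749 or p ~= -1.2749.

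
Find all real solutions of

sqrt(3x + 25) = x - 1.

x = 8

Square both sides: 3x + 25 = (x - 1)^2.
Expand and rearrange: x^2 - 5x - 24 = 0.
Solving gives x = 8 or x = -3.
Check each candidate in the original equation:
  x = 8: sqrt(49) = 7, while x - 1 = 7 — valid.
  x = -3: sqrt(16) = 4, while x - 1 = -4 — extraneous.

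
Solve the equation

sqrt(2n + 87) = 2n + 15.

n = -3

Square both sides: 2n + 87 = (2n + 15)^2.
Expand and rearrange: 4n^2 + 58n + 138 = 0.
Solving gives n = -3 or n = -11.5.
Check each candidate in the original equation:
  n = -3: sqrt(81) = 9, while 2n + 15 = 9 — valid.
  n = -11.5: sqrt(64) = 8, while 2n + 15 = -8 — extraneous.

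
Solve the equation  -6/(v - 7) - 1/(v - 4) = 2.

Multiply both sides by (v - 7)(v - 4):
-6(v - 4) - (v - 7) = 2(v - 7)(v - 4).
Expand and collect terms: 2v² - 15v + 25 = 0.
Factor or apply the quadratic formula: v = 5 or v = 2.5.
Neither value makes a denominator zero (v ≠ 7, v ≠ 4), so both are valid.

v = 2.5 or v = 5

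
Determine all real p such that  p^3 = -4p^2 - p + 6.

p = -3 or p = -2 or p = 1

Rearrange: p^3 + 4p^2 + p - 6 = 0.
Possible rational roots are divisors of -6. Testing p = 1 gives 0, so (p - 1) is a factor.
Divide: p^3 + 4p^2 + p - 6 = (p - 1)(p^2 + 5p + 6).
Factor the quadratic: p = -2 or p = -3.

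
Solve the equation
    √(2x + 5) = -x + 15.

Square both sides: 2x + 5 = (-x + 15)².
Expand and rearrange: x² - 32x + 220 = 0.
Solving gives x = 22 or x = 10.
Check each candidate in the original equation:
  x = 22: √(49) = 7, while -x + 15 = -7 — extraneous.
  x = 10: √(25) = 5, while -x + 15 = 5 — valid.

x = 10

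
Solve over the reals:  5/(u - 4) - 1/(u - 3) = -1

Multiply both sides by (u - 4)(u - 3):
5(u - 3) - (u - 4) = -(u - 4)(u - 3).
Expand and collect terms: -u^2 + 3u - 1 = 0.
By the quadratic formula, u = (-3 +/- sqrt(5)) / -2, so u ~= 0.382 or u ~= 2.618.
Neither value makes a denominator zero (u != 4, u != 3), so both are valid.

u = 0.382 or u = 2.618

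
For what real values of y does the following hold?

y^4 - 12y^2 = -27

Let u = y^2. The equation becomes u^2 - 12u + 27 = 0.
Factor: (u - 3)(u - 9) = 0, so u = 3 or u = 9.
y^2 = 3 gives y = +/-sqrt(3) ~= +/-1.7321.
y^2 = 9 gives y = +/-3.

y = -3 or y = -1.7321 or y = 1.7321 or y = 3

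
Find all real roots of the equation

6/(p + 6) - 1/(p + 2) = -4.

Multiply both sides by (p + 6)(p + 2):
6(p + 2) - (p + 6) = -4(p + 6)(p + 2).
Expand and collect terms: -4p² - 37p - 54 = 0.
By the quadratic formula, p = (37 ± √505) / -8, so p ≈ -7.434 or p ≈ -1.816.
Neither value makes a denominator zero (p ≠ -6, p ≠ -2), so both are valid.

p = -7.434 or p = -1.816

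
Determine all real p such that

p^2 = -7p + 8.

Bring every term to one side: p^2 + 7p - 8 = 0.
Factor: (p - 1)(p + 8) = 0.
So p = 1 or p = -8.

p = -8 or p = 1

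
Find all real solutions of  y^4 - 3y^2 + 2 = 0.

y = -1.4142 or y = -1 or y = 1 or y = 1.4142

Let u = y^2. The equation becomes u^2 - 3u + 2 = 0.
Factor: (u - 2)(u - 1) = 0, so u = 2 or u = 1.
y^2 = 2 gives y = +/-sqrt(2) ~= +/-1.4142.
y^2 = 1 gives y = +/-1.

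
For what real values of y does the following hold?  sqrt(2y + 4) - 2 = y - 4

y = 6

Isolate the radical: sqrt(2y + 4) = y - 2.
Square both sides: 2y + 4 = (y - 2)^2.
Expand and rearrange: y^2 - 6y = 0.
Solving gives y = 6 or y = 0.
Check each candidate in the original equation:
  y = 6: sqrt(16) = 4, while y - 2 = 4 — valid.
  y = 0: sqrt(4) = 2, while y - 2 = -2 — extraneous.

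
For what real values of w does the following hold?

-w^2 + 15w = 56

Bring every term to one side: -w^2 + 15w - 56 = 0.
Factor: -1(w - 8)(w - 7) = 0.
So w = 8 or w = 7.

w = 7 or w = 8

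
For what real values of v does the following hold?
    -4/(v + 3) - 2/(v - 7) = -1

Multiply both sides by (v + 3)(v - 7):
-4(v - 7) - 2(v + 3) = -(v + 3)(v - 7).
Expand and collect terms: -v² + 10v - 1 = 0.
By the quadratic formula, v = (-10 ± √96) / -2, so v ≈ 0.101 or v ≈ 9.899.
Neither value makes a denominator zero (v ≠ -3, v ≠ 7), so both are valid.

v = 0.101 or v = 9.899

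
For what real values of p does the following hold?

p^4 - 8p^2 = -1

p = -2.8059 or p = -0.3564 or p = 0.3564 or p = 2.8059

Let u = p^2. The equation becomes u^2 - 8u + 1 = 0.
By the quadratic formula, u = sqrt(15) + 4 or u = 4 - sqrt(15).
p^2 = sqrt(15) + 4 gives p = +/-sqrt(sqrt(15) + 4) ~= +/-2.8059.
p^2 = 4 - sqrt(15) gives p = +/-sqrt(4 - sqrt(15)) ~= +/-0.3564.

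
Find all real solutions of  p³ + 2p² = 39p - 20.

Rearrange: p³ + 2p² - 39p + 20 = 0.
Possible rational roots are divisors of 20. Testing p = 5 gives 0, so (p - 5) is a factor.
Divide: p³ + 2p² - 39p + 20 = (p - 5)(p² + 7p - 4).
Apply the quadratic formula to p² + 7p - 4 = 0: p = (-7 ± √65)/2, i.e. p ≈ 0.5311 or p ≈ -7.5311.

p = -7.5311 or p = 0.5311 or p = 5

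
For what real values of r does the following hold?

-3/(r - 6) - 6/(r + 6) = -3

r = -4.1789 or r = 7.1789

Multiply both sides by (r - 6)(r + 6):
-3(r + 6) - 6(r - 6) = -3(r - 6)(r + 6).
Expand and collect terms: -3r² + 9r + 90 = 0.
By the quadratic formula, r = (-9 ± √1161) / -6, so r ≈ -4.1789 or r ≈ 7.1789.
Neither value makes a denominator zero (r ≠ 6, r ≠ -6), so both are valid.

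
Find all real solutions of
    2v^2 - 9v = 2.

Rearrange to standard form: 2v^2 - 9v - 2 = 0.
Discriminant: (-9)^2 - 4*2*(-2) = 97.
Quadratic formula: v = (9 +/- sqrt(97)) / 4.
So v = 9/4 + sqrt(97)/4 ~= 4.7122 or v = 9/4 - sqrt(97)/4 ~= -0.2122.

v = -0.2122 or v = 4.7122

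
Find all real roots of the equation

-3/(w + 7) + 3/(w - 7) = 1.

w = -9.5394 or w = 9.5394

Multiply both sides by (w + 7)(w - 7):
-3(w - 7) + 3(w + 7) = (w + 7)(w - 7).
Expand and collect terms: w^2 - 91 = 0.
By the quadratic formula, w = (0 +/- sqrt(364)) / 2, so w ~= 9.5394 or w ~= -9.5394.
Neither value makes a denominator zero (w != -7, w != 7), so both are valid.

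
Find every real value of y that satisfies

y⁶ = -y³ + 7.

Let u = y³. The equation becomes u² + u - 7 = 0.
By the quadratic formula, u = -1/2 + √(29)/2 or u = -√(29)/2 - 1/2.
y³ = -1/2 + √(29)/2 gives y = ∛(-1/2 + √(29)/2) ≈ 1.2991.
y³ = -√(29)/2 - 1/2 gives y = -∛(1/2 + √(29)/2) ≈ -1.4725.

y = -1.4725 or y = 1.2991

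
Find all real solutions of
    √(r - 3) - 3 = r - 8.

r = 7

Isolate the radical: √(r - 3) = r - 5.
Square both sides: r - 3 = (r - 5)².
Expand and rearrange: r² - 11r + 28 = 0.
Solving gives r = 7 or r = 4.
Check each candidate in the original equation:
  r = 7: √(4) = 2, while r - 5 = 2 — valid.
  r = 4: √(1) = 1, while r - 5 = -1 — extraneous.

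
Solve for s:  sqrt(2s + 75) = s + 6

s = 3

Square both sides: 2s + 75 = (s + 6)^2.
Expand and rearrange: s^2 + 10s - 39 = 0.
Solving gives s = 3 or s = -13.
Check each candidate in the original equation:
  s = 3: sqrt(81) = 9, while s + 6 = 9 — valid.
  s = -13: sqrt(49) = 7, while s + 6 = -7 — extraneous.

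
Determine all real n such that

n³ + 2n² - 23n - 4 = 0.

Possible rational roots are divisors of -4. Testing n = 4 gives 0, so (n - 4) is a factor.
Divide: n³ + 2n² - 23n - 4 = (n - 4)(n² + 6n + 1).
Apply the quadratic formula to n² + 6n + 1 = 0: n = (-6 ± √32)/2, i.e. n ≈ -0.1716 or n ≈ -5.8284.

n = -5.8284 or n = -0.1716 or n = 4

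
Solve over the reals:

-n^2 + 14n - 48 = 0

n = 6 or n = 8

Factor: -1(n - 8)(n - 6) = 0.
So n = 8 or n = 6.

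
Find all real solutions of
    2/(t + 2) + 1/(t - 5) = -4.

Multiply both sides by (t + 2)(t - 5):
2(t - 5) + (t + 2) = -4(t + 2)(t - 5).
Expand and collect terms: -4t^2 + 9t + 48 = 0.
By the quadratic formula, t = (-9 +/- sqrt(849)) / -8, so t ~= -2.5172 or t ~= 4.7672.
Neither value makes a denominator zero (t != -2, t != 5), so both are valid.

t = -2.5172 or t = 4.7672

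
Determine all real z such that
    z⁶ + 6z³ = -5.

z = -1.71 or z = -1

Let u = z³. The equation becomes u² + 6u + 5 = 0.
Factor: (u + 5)(u + 1) = 0, so u = -5 or u = -1.
z³ = -5 gives z = -∛(5) ≈ -1.71.
z³ = -1 gives z = -1.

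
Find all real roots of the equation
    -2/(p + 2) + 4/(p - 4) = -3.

Multiply both sides by (p + 2)(p - 4):
-2(p - 4) + 4(p + 2) = -3(p + 2)(p - 4).
Expand and collect terms: -3p² + 4p + 8 = 0.
By the quadratic formula, p = (-4 ± √112) / -6, so p ≈ -1.0972 or p ≈ 2.4305.
Neither value makes a denominator zero (p ≠ -2, p ≠ 4), so both are valid.

p = -1.0972 or p = 2.4305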